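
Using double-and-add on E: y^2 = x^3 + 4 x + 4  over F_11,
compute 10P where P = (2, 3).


k = 10 = 1010_2 (binary, LSB first: 0101)
Double-and-add from P = (2, 3):
  bit 0 = 0: acc unchanged = O
  bit 1 = 1: acc = O + (8, 3) = (8, 3)
  bit 2 = 0: acc unchanged = (8, 3)
  bit 3 = 1: acc = (8, 3) + (1, 3) = (2, 8)

10P = (2, 8)


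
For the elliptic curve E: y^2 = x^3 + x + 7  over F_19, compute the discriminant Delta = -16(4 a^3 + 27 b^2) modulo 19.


4 a^3 + 27 b^2 = 4*1^3 + 27*7^2 = 4 + 1323 = 1327
Delta = -16 * (1327) = -21232
Delta mod 19 = 10

Delta = 10 (mod 19)


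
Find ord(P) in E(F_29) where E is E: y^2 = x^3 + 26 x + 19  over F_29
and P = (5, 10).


Compute successive multiples of P until we hit O:
  1P = (5, 10)
  2P = (25, 5)
  3P = (19, 8)
  4P = (21, 13)
  5P = (7, 15)
  6P = (16, 6)
  7P = (17, 26)
  8P = (12, 0)
  ... (continuing to 16P)
  16P = O

ord(P) = 16


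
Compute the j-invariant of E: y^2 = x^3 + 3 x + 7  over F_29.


Delta = -16(4 a^3 + 27 b^2) mod 29 = 14
-1728 * (4 a)^3 = -1728 * (4*3)^3 mod 29 = 1
j = 1 * 14^(-1) mod 29 = 27

j = 27 (mod 29)


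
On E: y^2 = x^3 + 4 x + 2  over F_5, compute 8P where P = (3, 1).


k = 8 = 1000_2 (binary, LSB first: 0001)
Double-and-add from P = (3, 1):
  bit 0 = 0: acc unchanged = O
  bit 1 = 0: acc unchanged = O
  bit 2 = 0: acc unchanged = O
  bit 3 = 1: acc = O + (3, 4) = (3, 4)

8P = (3, 4)


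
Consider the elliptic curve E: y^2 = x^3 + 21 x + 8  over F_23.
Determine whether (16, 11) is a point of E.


Check whether y^2 = x^3 + 21 x + 8 (mod 23) for (x, y) = (16, 11).
LHS: y^2 = 11^2 mod 23 = 6
RHS: x^3 + 21 x + 8 = 16^3 + 21*16 + 8 mod 23 = 1
LHS != RHS

No, not on the curve


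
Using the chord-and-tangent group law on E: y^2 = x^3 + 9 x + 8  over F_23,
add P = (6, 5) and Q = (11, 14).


P != Q, so use the chord formula.
s = (y2 - y1) / (x2 - x1) = (9) / (5) mod 23 = 11
x3 = s^2 - x1 - x2 mod 23 = 11^2 - 6 - 11 = 12
y3 = s (x1 - x3) - y1 mod 23 = 11 * (6 - 12) - 5 = 21

P + Q = (12, 21)


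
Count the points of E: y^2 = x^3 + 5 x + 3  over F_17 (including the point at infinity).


For each x in F_17, count y with y^2 = x^3 + 5 x + 3 mod 17:
  x = 1: RHS = 9, y in [3, 14]  -> 2 point(s)
  x = 2: RHS = 4, y in [2, 15]  -> 2 point(s)
  x = 4: RHS = 2, y in [6, 11]  -> 2 point(s)
  x = 5: RHS = 0, y in [0]  -> 1 point(s)
  x = 10: RHS = 16, y in [4, 13]  -> 2 point(s)
  x = 13: RHS = 4, y in [2, 15]  -> 2 point(s)
  x = 15: RHS = 2, y in [6, 11]  -> 2 point(s)
Affine points: 13. Add the point at infinity: total = 14.

#E(F_17) = 14


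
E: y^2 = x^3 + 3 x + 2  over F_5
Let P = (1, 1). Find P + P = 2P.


Doubling: s = (3 x1^2 + a) / (2 y1)
s = (3*1^2 + 3) / (2*1) mod 5 = 3
x3 = s^2 - 2 x1 mod 5 = 3^2 - 2*1 = 2
y3 = s (x1 - x3) - y1 mod 5 = 3 * (1 - 2) - 1 = 1

2P = (2, 1)


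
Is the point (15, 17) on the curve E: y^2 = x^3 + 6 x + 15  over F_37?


Check whether y^2 = x^3 + 6 x + 15 (mod 37) for (x, y) = (15, 17).
LHS: y^2 = 17^2 mod 37 = 30
RHS: x^3 + 6 x + 15 = 15^3 + 6*15 + 15 mod 37 = 2
LHS != RHS

No, not on the curve


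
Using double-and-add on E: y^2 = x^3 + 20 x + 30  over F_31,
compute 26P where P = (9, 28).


k = 26 = 11010_2 (binary, LSB first: 01011)
Double-and-add from P = (9, 28):
  bit 0 = 0: acc unchanged = O
  bit 1 = 1: acc = O + (27, 17) = (27, 17)
  bit 2 = 0: acc unchanged = (27, 17)
  bit 3 = 1: acc = (27, 17) + (15, 4) = (30, 3)
  bit 4 = 1: acc = (30, 3) + (8, 19) = (13, 10)

26P = (13, 10)


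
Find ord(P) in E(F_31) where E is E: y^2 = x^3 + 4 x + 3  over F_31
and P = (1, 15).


Compute successive multiples of P until we hit O:
  1P = (1, 15)
  2P = (16, 28)
  3P = (8, 12)
  4P = (7, 23)
  5P = (11, 13)
  6P = (24, 2)
  7P = (13, 12)
  8P = (19, 5)
  ... (continuing to 27P)
  27P = O

ord(P) = 27


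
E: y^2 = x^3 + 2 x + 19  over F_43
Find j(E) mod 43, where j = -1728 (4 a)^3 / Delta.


Delta = -16(4 a^3 + 27 b^2) mod 43 = 13
-1728 * (4 a)^3 = -1728 * (4*2)^3 mod 43 = 32
j = 32 * 13^(-1) mod 43 = 19

j = 19 (mod 43)


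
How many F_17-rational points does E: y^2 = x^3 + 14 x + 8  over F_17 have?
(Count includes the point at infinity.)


For each x in F_17, count y with y^2 = x^3 + 14 x + 8 mod 17:
  x = 0: RHS = 8, y in [5, 12]  -> 2 point(s)
  x = 3: RHS = 9, y in [3, 14]  -> 2 point(s)
  x = 4: RHS = 9, y in [3, 14]  -> 2 point(s)
  x = 5: RHS = 16, y in [4, 13]  -> 2 point(s)
  x = 6: RHS = 2, y in [6, 11]  -> 2 point(s)
  x = 9: RHS = 13, y in [8, 9]  -> 2 point(s)
  x = 10: RHS = 9, y in [3, 14]  -> 2 point(s)
  x = 12: RHS = 0, y in [0]  -> 1 point(s)
Affine points: 15. Add the point at infinity: total = 16.

#E(F_17) = 16


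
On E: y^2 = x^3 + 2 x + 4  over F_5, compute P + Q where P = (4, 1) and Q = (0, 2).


P != Q, so use the chord formula.
s = (y2 - y1) / (x2 - x1) = (1) / (1) mod 5 = 1
x3 = s^2 - x1 - x2 mod 5 = 1^2 - 4 - 0 = 2
y3 = s (x1 - x3) - y1 mod 5 = 1 * (4 - 2) - 1 = 1

P + Q = (2, 1)


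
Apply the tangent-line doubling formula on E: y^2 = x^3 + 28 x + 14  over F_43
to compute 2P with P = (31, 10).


Doubling: s = (3 x1^2 + a) / (2 y1)
s = (3*31^2 + 28) / (2*10) mod 43 = 23
x3 = s^2 - 2 x1 mod 43 = 23^2 - 2*31 = 37
y3 = s (x1 - x3) - y1 mod 43 = 23 * (31 - 37) - 10 = 24

2P = (37, 24)


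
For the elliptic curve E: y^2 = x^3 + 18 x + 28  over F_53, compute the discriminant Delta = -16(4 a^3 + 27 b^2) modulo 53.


4 a^3 + 27 b^2 = 4*18^3 + 27*28^2 = 23328 + 21168 = 44496
Delta = -16 * (44496) = -711936
Delta mod 53 = 13

Delta = 13 (mod 53)


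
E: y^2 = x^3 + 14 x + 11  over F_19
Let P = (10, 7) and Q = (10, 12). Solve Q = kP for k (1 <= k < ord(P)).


Enumerate multiples of P until we hit Q = (10, 12):
  1P = (10, 7)
  2P = (3, 17)
  3P = (3, 2)
  4P = (10, 12)
Match found at i = 4.

k = 4


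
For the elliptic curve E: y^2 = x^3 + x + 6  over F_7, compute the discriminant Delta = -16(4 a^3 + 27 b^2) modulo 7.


4 a^3 + 27 b^2 = 4*1^3 + 27*6^2 = 4 + 972 = 976
Delta = -16 * (976) = -15616
Delta mod 7 = 1

Delta = 1 (mod 7)


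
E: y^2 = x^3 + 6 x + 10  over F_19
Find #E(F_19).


For each x in F_19, count y with y^2 = x^3 + 6 x + 10 mod 19:
  x = 1: RHS = 17, y in [6, 13]  -> 2 point(s)
  x = 2: RHS = 11, y in [7, 12]  -> 2 point(s)
  x = 3: RHS = 17, y in [6, 13]  -> 2 point(s)
  x = 8: RHS = 0, y in [0]  -> 1 point(s)
  x = 10: RHS = 6, y in [5, 14]  -> 2 point(s)
  x = 11: RHS = 1, y in [1, 18]  -> 2 point(s)
  x = 12: RHS = 5, y in [9, 10]  -> 2 point(s)
  x = 13: RHS = 5, y in [9, 10]  -> 2 point(s)
  x = 14: RHS = 7, y in [8, 11]  -> 2 point(s)
  x = 15: RHS = 17, y in [6, 13]  -> 2 point(s)
  x = 17: RHS = 9, y in [3, 16]  -> 2 point(s)
Affine points: 21. Add the point at infinity: total = 22.

#E(F_19) = 22


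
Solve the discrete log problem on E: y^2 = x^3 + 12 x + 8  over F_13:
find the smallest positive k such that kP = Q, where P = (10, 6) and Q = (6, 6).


Enumerate multiples of P until we hit Q = (6, 6):
  1P = (10, 6)
  2P = (6, 7)
  3P = (6, 6)
Match found at i = 3.

k = 3


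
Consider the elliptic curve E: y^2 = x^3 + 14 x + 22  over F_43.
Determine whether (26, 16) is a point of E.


Check whether y^2 = x^3 + 14 x + 22 (mod 43) for (x, y) = (26, 16).
LHS: y^2 = 16^2 mod 43 = 41
RHS: x^3 + 14 x + 22 = 26^3 + 14*26 + 22 mod 43 = 31
LHS != RHS

No, not on the curve


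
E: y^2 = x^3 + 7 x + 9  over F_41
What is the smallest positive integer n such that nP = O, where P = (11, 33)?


Compute successive multiples of P until we hit O:
  1P = (11, 33)
  2P = (15, 39)
  3P = (7, 14)
  4P = (2, 20)
  5P = (23, 18)
  6P = (6, 12)
  7P = (40, 1)
  8P = (29, 1)
  ... (continuing to 45P)
  45P = O

ord(P) = 45


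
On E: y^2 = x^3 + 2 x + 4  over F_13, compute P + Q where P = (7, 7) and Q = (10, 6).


P != Q, so use the chord formula.
s = (y2 - y1) / (x2 - x1) = (12) / (3) mod 13 = 4
x3 = s^2 - x1 - x2 mod 13 = 4^2 - 7 - 10 = 12
y3 = s (x1 - x3) - y1 mod 13 = 4 * (7 - 12) - 7 = 12

P + Q = (12, 12)


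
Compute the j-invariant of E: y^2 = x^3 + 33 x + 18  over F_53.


Delta = -16(4 a^3 + 27 b^2) mod 53 = 25
-1728 * (4 a)^3 = -1728 * (4*33)^3 mod 53 = 4
j = 4 * 25^(-1) mod 53 = 15

j = 15 (mod 53)


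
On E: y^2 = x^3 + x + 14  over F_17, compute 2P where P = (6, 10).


k = 2 = 10_2 (binary, LSB first: 01)
Double-and-add from P = (6, 10):
  bit 0 = 0: acc unchanged = O
  bit 1 = 1: acc = O + (1, 13) = (1, 13)

2P = (1, 13)


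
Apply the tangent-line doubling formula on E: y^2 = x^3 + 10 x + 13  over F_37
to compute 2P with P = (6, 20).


Doubling: s = (3 x1^2 + a) / (2 y1)
s = (3*6^2 + 10) / (2*20) mod 37 = 27
x3 = s^2 - 2 x1 mod 37 = 27^2 - 2*6 = 14
y3 = s (x1 - x3) - y1 mod 37 = 27 * (6 - 14) - 20 = 23

2P = (14, 23)


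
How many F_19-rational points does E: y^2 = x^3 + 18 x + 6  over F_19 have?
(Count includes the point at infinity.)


For each x in F_19, count y with y^2 = x^3 + 18 x + 6 mod 19:
  x = 0: RHS = 6, y in [5, 14]  -> 2 point(s)
  x = 1: RHS = 6, y in [5, 14]  -> 2 point(s)
  x = 3: RHS = 11, y in [7, 12]  -> 2 point(s)
  x = 4: RHS = 9, y in [3, 16]  -> 2 point(s)
  x = 6: RHS = 7, y in [8, 11]  -> 2 point(s)
  x = 7: RHS = 0, y in [0]  -> 1 point(s)
  x = 8: RHS = 16, y in [4, 15]  -> 2 point(s)
  x = 9: RHS = 4, y in [2, 17]  -> 2 point(s)
  x = 13: RHS = 5, y in [9, 10]  -> 2 point(s)
  x = 14: RHS = 0, y in [0]  -> 1 point(s)
  x = 16: RHS = 1, y in [1, 18]  -> 2 point(s)
  x = 17: RHS = 0, y in [0]  -> 1 point(s)
  x = 18: RHS = 6, y in [5, 14]  -> 2 point(s)
Affine points: 23. Add the point at infinity: total = 24.

#E(F_19) = 24


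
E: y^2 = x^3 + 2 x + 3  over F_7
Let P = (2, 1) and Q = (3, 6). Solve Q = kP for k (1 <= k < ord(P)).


Enumerate multiples of P until we hit Q = (3, 6):
  1P = (2, 1)
  2P = (3, 6)
Match found at i = 2.

k = 2


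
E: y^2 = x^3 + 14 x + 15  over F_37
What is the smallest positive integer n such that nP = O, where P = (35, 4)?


Compute successive multiples of P until we hit O:
  1P = (35, 4)
  2P = (3, 26)
  3P = (8, 26)
  4P = (24, 35)
  5P = (26, 11)
  6P = (20, 9)
  7P = (15, 14)
  8P = (15, 23)
  ... (continuing to 15P)
  15P = O

ord(P) = 15


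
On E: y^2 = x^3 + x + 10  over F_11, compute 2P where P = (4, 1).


Doubling: s = (3 x1^2 + a) / (2 y1)
s = (3*4^2 + 1) / (2*1) mod 11 = 8
x3 = s^2 - 2 x1 mod 11 = 8^2 - 2*4 = 1
y3 = s (x1 - x3) - y1 mod 11 = 8 * (4 - 1) - 1 = 1

2P = (1, 1)


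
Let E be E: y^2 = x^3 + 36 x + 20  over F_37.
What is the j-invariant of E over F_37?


Delta = -16(4 a^3 + 27 b^2) mod 37 = 17
-1728 * (4 a)^3 = -1728 * (4*36)^3 mod 37 = 36
j = 36 * 17^(-1) mod 37 = 13

j = 13 (mod 37)


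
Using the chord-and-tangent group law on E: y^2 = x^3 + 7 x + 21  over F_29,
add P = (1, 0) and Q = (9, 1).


P != Q, so use the chord formula.
s = (y2 - y1) / (x2 - x1) = (1) / (8) mod 29 = 11
x3 = s^2 - x1 - x2 mod 29 = 11^2 - 1 - 9 = 24
y3 = s (x1 - x3) - y1 mod 29 = 11 * (1 - 24) - 0 = 8

P + Q = (24, 8)


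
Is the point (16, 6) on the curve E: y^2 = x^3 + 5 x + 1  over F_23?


Check whether y^2 = x^3 + 5 x + 1 (mod 23) for (x, y) = (16, 6).
LHS: y^2 = 6^2 mod 23 = 13
RHS: x^3 + 5 x + 1 = 16^3 + 5*16 + 1 mod 23 = 14
LHS != RHS

No, not on the curve


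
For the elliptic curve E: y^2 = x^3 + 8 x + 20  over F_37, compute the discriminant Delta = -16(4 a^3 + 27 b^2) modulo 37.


4 a^3 + 27 b^2 = 4*8^3 + 27*20^2 = 2048 + 10800 = 12848
Delta = -16 * (12848) = -205568
Delta mod 37 = 4

Delta = 4 (mod 37)


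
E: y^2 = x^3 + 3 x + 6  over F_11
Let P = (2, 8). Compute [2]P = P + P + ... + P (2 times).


k = 2 = 10_2 (binary, LSB first: 01)
Double-and-add from P = (2, 8):
  bit 0 = 0: acc unchanged = O
  bit 1 = 1: acc = O + (5, 5) = (5, 5)

2P = (5, 5)


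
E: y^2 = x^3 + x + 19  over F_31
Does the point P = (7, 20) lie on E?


Check whether y^2 = x^3 + 1 x + 19 (mod 31) for (x, y) = (7, 20).
LHS: y^2 = 20^2 mod 31 = 28
RHS: x^3 + 1 x + 19 = 7^3 + 1*7 + 19 mod 31 = 28
LHS = RHS

Yes, on the curve


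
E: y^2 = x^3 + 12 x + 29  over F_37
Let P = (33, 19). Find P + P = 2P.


Doubling: s = (3 x1^2 + a) / (2 y1)
s = (3*33^2 + 12) / (2*19) mod 37 = 23
x3 = s^2 - 2 x1 mod 37 = 23^2 - 2*33 = 19
y3 = s (x1 - x3) - y1 mod 37 = 23 * (33 - 19) - 19 = 7

2P = (19, 7)


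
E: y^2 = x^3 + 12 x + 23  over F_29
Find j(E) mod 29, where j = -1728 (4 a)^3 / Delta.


Delta = -16(4 a^3 + 27 b^2) mod 29 = 6
-1728 * (4 a)^3 = -1728 * (4*12)^3 mod 29 = 6
j = 6 * 6^(-1) mod 29 = 1

j = 1 (mod 29)


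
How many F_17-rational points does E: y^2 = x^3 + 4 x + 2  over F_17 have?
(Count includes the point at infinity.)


For each x in F_17, count y with y^2 = x^3 + 4 x + 2 mod 17:
  x = 0: RHS = 2, y in [6, 11]  -> 2 point(s)
  x = 2: RHS = 1, y in [1, 16]  -> 2 point(s)
  x = 6: RHS = 4, y in [2, 15]  -> 2 point(s)
  x = 7: RHS = 16, y in [4, 13]  -> 2 point(s)
  x = 8: RHS = 2, y in [6, 11]  -> 2 point(s)
  x = 9: RHS = 2, y in [6, 11]  -> 2 point(s)
  x = 11: RHS = 0, y in [0]  -> 1 point(s)
Affine points: 13. Add the point at infinity: total = 14.

#E(F_17) = 14


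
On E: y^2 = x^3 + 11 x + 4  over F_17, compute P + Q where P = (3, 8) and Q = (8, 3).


P != Q, so use the chord formula.
s = (y2 - y1) / (x2 - x1) = (12) / (5) mod 17 = 16
x3 = s^2 - x1 - x2 mod 17 = 16^2 - 3 - 8 = 7
y3 = s (x1 - x3) - y1 mod 17 = 16 * (3 - 7) - 8 = 13

P + Q = (7, 13)


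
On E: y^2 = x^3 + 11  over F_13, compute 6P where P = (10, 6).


k = 6 = 110_2 (binary, LSB first: 011)
Double-and-add from P = (10, 6):
  bit 0 = 0: acc unchanged = O
  bit 1 = 1: acc = O + (7, 4) = (7, 4)
  bit 2 = 1: acc = (7, 4) + (9, 8) = (1, 8)

6P = (1, 8)


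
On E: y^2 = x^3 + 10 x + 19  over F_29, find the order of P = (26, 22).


Compute successive multiples of P until we hit O:
  1P = (26, 22)
  2P = (1, 1)
  3P = (6, 18)
  4P = (4, 23)
  5P = (15, 21)
  6P = (23, 2)
  7P = (18, 12)
  8P = (21, 6)
  ... (continuing to 21P)
  21P = O

ord(P) = 21


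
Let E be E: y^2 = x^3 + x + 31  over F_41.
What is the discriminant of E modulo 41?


4 a^3 + 27 b^2 = 4*1^3 + 27*31^2 = 4 + 25947 = 25951
Delta = -16 * (25951) = -415216
Delta mod 41 = 32

Delta = 32 (mod 41)


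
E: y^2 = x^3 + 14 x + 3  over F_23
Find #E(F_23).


For each x in F_23, count y with y^2 = x^3 + 14 x + 3 mod 23:
  x = 0: RHS = 3, y in [7, 16]  -> 2 point(s)
  x = 1: RHS = 18, y in [8, 15]  -> 2 point(s)
  x = 2: RHS = 16, y in [4, 19]  -> 2 point(s)
  x = 3: RHS = 3, y in [7, 16]  -> 2 point(s)
  x = 4: RHS = 8, y in [10, 13]  -> 2 point(s)
  x = 6: RHS = 4, y in [2, 21]  -> 2 point(s)
  x = 8: RHS = 6, y in [11, 12]  -> 2 point(s)
  x = 10: RHS = 16, y in [4, 19]  -> 2 point(s)
  x = 11: RHS = 16, y in [4, 19]  -> 2 point(s)
  x = 12: RHS = 13, y in [6, 17]  -> 2 point(s)
  x = 13: RHS = 13, y in [6, 17]  -> 2 point(s)
  x = 15: RHS = 0, y in [0]  -> 1 point(s)
  x = 17: RHS = 2, y in [5, 18]  -> 2 point(s)
  x = 20: RHS = 3, y in [7, 16]  -> 2 point(s)
  x = 21: RHS = 13, y in [6, 17]  -> 2 point(s)
Affine points: 29. Add the point at infinity: total = 30.

#E(F_23) = 30


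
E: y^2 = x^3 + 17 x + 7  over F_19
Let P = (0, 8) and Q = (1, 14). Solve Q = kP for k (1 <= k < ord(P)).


Enumerate multiples of P until we hit Q = (1, 14):
  1P = (0, 8)
  2P = (11, 10)
  3P = (14, 5)
  4P = (16, 9)
  5P = (1, 5)
  6P = (8, 16)
  7P = (12, 18)
  8P = (4, 14)
  9P = (3, 16)
  10P = (2, 12)
  11P = (2, 7)
  12P = (3, 3)
  13P = (4, 5)
  14P = (12, 1)
  15P = (8, 3)
  16P = (1, 14)
Match found at i = 16.

k = 16


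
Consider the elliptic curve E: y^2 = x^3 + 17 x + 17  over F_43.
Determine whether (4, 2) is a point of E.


Check whether y^2 = x^3 + 17 x + 17 (mod 43) for (x, y) = (4, 2).
LHS: y^2 = 2^2 mod 43 = 4
RHS: x^3 + 17 x + 17 = 4^3 + 17*4 + 17 mod 43 = 20
LHS != RHS

No, not on the curve


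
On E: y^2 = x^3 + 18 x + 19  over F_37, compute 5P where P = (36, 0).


k = 5 = 101_2 (binary, LSB first: 101)
Double-and-add from P = (36, 0):
  bit 0 = 1: acc = O + (36, 0) = (36, 0)
  bit 1 = 0: acc unchanged = (36, 0)
  bit 2 = 1: acc = (36, 0) + O = (36, 0)

5P = (36, 0)


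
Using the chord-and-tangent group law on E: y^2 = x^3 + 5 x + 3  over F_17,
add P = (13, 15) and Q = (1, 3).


P != Q, so use the chord formula.
s = (y2 - y1) / (x2 - x1) = (5) / (5) mod 17 = 1
x3 = s^2 - x1 - x2 mod 17 = 1^2 - 13 - 1 = 4
y3 = s (x1 - x3) - y1 mod 17 = 1 * (13 - 4) - 15 = 11

P + Q = (4, 11)


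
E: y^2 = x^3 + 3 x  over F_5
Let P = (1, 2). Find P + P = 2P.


Doubling: s = (3 x1^2 + a) / (2 y1)
s = (3*1^2 + 3) / (2*2) mod 5 = 4
x3 = s^2 - 2 x1 mod 5 = 4^2 - 2*1 = 4
y3 = s (x1 - x3) - y1 mod 5 = 4 * (1 - 4) - 2 = 1

2P = (4, 1)


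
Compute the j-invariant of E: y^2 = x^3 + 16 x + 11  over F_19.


Delta = -16(4 a^3 + 27 b^2) mod 19 = 15
-1728 * (4 a)^3 = -1728 * (4*16)^3 mod 19 = 1
j = 1 * 15^(-1) mod 19 = 14

j = 14 (mod 19)


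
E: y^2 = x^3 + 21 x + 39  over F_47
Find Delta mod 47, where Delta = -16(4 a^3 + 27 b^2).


4 a^3 + 27 b^2 = 4*21^3 + 27*39^2 = 37044 + 41067 = 78111
Delta = -16 * (78111) = -1249776
Delta mod 47 = 1

Delta = 1 (mod 47)


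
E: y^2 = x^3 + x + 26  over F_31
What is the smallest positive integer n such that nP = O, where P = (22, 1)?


Compute successive multiples of P until we hit O:
  1P = (22, 1)
  2P = (22, 30)
  3P = O

ord(P) = 3


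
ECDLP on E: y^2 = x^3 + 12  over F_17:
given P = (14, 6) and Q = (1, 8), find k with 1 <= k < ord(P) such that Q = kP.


Enumerate multiples of P until we hit Q = (1, 8):
  1P = (14, 6)
  2P = (10, 3)
  3P = (1, 8)
Match found at i = 3.

k = 3


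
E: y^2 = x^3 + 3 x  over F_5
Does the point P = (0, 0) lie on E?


Check whether y^2 = x^3 + 3 x + 0 (mod 5) for (x, y) = (0, 0).
LHS: y^2 = 0^2 mod 5 = 0
RHS: x^3 + 3 x + 0 = 0^3 + 3*0 + 0 mod 5 = 0
LHS = RHS

Yes, on the curve


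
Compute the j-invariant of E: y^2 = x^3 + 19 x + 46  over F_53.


Delta = -16(4 a^3 + 27 b^2) mod 53 = 2
-1728 * (4 a)^3 = -1728 * (4*19)^3 mod 53 = 47
j = 47 * 2^(-1) mod 53 = 50

j = 50 (mod 53)


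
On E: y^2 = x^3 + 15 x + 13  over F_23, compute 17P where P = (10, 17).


k = 17 = 10001_2 (binary, LSB first: 10001)
Double-and-add from P = (10, 17):
  bit 0 = 1: acc = O + (10, 17) = (10, 17)
  bit 1 = 0: acc unchanged = (10, 17)
  bit 2 = 0: acc unchanged = (10, 17)
  bit 3 = 0: acc unchanged = (10, 17)
  bit 4 = 1: acc = (10, 17) + (7, 22) = (19, 21)

17P = (19, 21)


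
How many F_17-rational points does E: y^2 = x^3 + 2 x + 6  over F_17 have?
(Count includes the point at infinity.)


For each x in F_17, count y with y^2 = x^3 + 2 x + 6 mod 17:
  x = 1: RHS = 9, y in [3, 14]  -> 2 point(s)
  x = 2: RHS = 1, y in [1, 16]  -> 2 point(s)
  x = 6: RHS = 13, y in [8, 9]  -> 2 point(s)
  x = 11: RHS = 16, y in [4, 13]  -> 2 point(s)
  x = 13: RHS = 2, y in [6, 11]  -> 2 point(s)
Affine points: 10. Add the point at infinity: total = 11.

#E(F_17) = 11


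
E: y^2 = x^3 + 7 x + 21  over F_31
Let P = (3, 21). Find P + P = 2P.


Doubling: s = (3 x1^2 + a) / (2 y1)
s = (3*3^2 + 7) / (2*21) mod 31 = 20
x3 = s^2 - 2 x1 mod 31 = 20^2 - 2*3 = 22
y3 = s (x1 - x3) - y1 mod 31 = 20 * (3 - 22) - 21 = 2

2P = (22, 2)


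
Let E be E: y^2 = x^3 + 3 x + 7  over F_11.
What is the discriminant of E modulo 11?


4 a^3 + 27 b^2 = 4*3^3 + 27*7^2 = 108 + 1323 = 1431
Delta = -16 * (1431) = -22896
Delta mod 11 = 6

Delta = 6 (mod 11)


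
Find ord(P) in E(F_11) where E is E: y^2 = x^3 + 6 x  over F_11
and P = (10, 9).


Compute successive multiples of P until we hit O:
  1P = (10, 9)
  2P = (5, 10)
  3P = (0, 0)
  4P = (5, 1)
  5P = (10, 2)
  6P = O

ord(P) = 6


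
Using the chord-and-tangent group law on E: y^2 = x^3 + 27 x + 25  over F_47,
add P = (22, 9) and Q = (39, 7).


P != Q, so use the chord formula.
s = (y2 - y1) / (x2 - x1) = (45) / (17) mod 47 = 22
x3 = s^2 - x1 - x2 mod 47 = 22^2 - 22 - 39 = 0
y3 = s (x1 - x3) - y1 mod 47 = 22 * (22 - 0) - 9 = 5

P + Q = (0, 5)


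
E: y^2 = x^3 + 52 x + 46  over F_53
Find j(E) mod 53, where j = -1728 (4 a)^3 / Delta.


Delta = -16(4 a^3 + 27 b^2) mod 53 = 43
-1728 * (4 a)^3 = -1728 * (4*52)^3 mod 53 = 34
j = 34 * 43^(-1) mod 53 = 39

j = 39 (mod 53)


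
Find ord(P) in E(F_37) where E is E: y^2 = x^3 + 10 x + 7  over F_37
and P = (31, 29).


Compute successive multiples of P until we hit O:
  1P = (31, 29)
  2P = (8, 28)
  3P = (25, 34)
  4P = (30, 1)
  5P = (20, 20)
  6P = (20, 17)
  7P = (30, 36)
  8P = (25, 3)
  ... (continuing to 11P)
  11P = O

ord(P) = 11


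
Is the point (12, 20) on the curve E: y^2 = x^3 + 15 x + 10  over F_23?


Check whether y^2 = x^3 + 15 x + 10 (mod 23) for (x, y) = (12, 20).
LHS: y^2 = 20^2 mod 23 = 9
RHS: x^3 + 15 x + 10 = 12^3 + 15*12 + 10 mod 23 = 9
LHS = RHS

Yes, on the curve


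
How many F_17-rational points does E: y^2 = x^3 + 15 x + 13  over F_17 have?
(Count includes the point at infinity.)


For each x in F_17, count y with y^2 = x^3 + 15 x + 13 mod 17:
  x = 0: RHS = 13, y in [8, 9]  -> 2 point(s)
  x = 2: RHS = 0, y in [0]  -> 1 point(s)
  x = 3: RHS = 0, y in [0]  -> 1 point(s)
  x = 4: RHS = 1, y in [1, 16]  -> 2 point(s)
  x = 5: RHS = 9, y in [3, 14]  -> 2 point(s)
  x = 6: RHS = 13, y in [8, 9]  -> 2 point(s)
  x = 7: RHS = 2, y in [6, 11]  -> 2 point(s)
  x = 8: RHS = 16, y in [4, 13]  -> 2 point(s)
  x = 11: RHS = 13, y in [8, 9]  -> 2 point(s)
  x = 12: RHS = 0, y in [0]  -> 1 point(s)
  x = 13: RHS = 8, y in [5, 12]  -> 2 point(s)
  x = 14: RHS = 9, y in [3, 14]  -> 2 point(s)
  x = 15: RHS = 9, y in [3, 14]  -> 2 point(s)
Affine points: 23. Add the point at infinity: total = 24.

#E(F_17) = 24


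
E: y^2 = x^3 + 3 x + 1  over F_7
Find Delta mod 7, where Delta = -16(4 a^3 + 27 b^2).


4 a^3 + 27 b^2 = 4*3^3 + 27*1^2 = 108 + 27 = 135
Delta = -16 * (135) = -2160
Delta mod 7 = 3

Delta = 3 (mod 7)


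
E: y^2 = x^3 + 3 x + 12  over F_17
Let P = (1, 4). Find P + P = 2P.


Doubling: s = (3 x1^2 + a) / (2 y1)
s = (3*1^2 + 3) / (2*4) mod 17 = 5
x3 = s^2 - 2 x1 mod 17 = 5^2 - 2*1 = 6
y3 = s (x1 - x3) - y1 mod 17 = 5 * (1 - 6) - 4 = 5

2P = (6, 5)


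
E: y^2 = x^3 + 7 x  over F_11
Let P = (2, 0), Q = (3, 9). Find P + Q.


P != Q, so use the chord formula.
s = (y2 - y1) / (x2 - x1) = (9) / (1) mod 11 = 9
x3 = s^2 - x1 - x2 mod 11 = 9^2 - 2 - 3 = 10
y3 = s (x1 - x3) - y1 mod 11 = 9 * (2 - 10) - 0 = 5

P + Q = (10, 5)


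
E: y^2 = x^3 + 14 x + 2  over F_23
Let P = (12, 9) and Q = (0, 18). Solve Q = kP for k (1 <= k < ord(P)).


Enumerate multiples of P until we hit Q = (0, 18):
  1P = (12, 9)
  2P = (5, 6)
  3P = (9, 12)
  4P = (3, 5)
  5P = (17, 22)
  6P = (21, 9)
  7P = (13, 14)
  8P = (0, 5)
  9P = (6, 16)
  10P = (7, 12)
  11P = (20, 5)
  12P = (20, 18)
  13P = (7, 11)
  14P = (6, 7)
  15P = (0, 18)
Match found at i = 15.

k = 15


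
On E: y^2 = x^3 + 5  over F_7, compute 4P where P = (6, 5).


k = 4 = 100_2 (binary, LSB first: 001)
Double-and-add from P = (6, 5):
  bit 0 = 0: acc unchanged = O
  bit 1 = 0: acc unchanged = O
  bit 2 = 1: acc = O + (5, 5) = (5, 5)

4P = (5, 5)


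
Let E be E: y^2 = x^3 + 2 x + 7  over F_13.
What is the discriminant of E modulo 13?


4 a^3 + 27 b^2 = 4*2^3 + 27*7^2 = 32 + 1323 = 1355
Delta = -16 * (1355) = -21680
Delta mod 13 = 4

Delta = 4 (mod 13)


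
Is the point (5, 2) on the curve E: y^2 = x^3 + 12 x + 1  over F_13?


Check whether y^2 = x^3 + 12 x + 1 (mod 13) for (x, y) = (5, 2).
LHS: y^2 = 2^2 mod 13 = 4
RHS: x^3 + 12 x + 1 = 5^3 + 12*5 + 1 mod 13 = 4
LHS = RHS

Yes, on the curve


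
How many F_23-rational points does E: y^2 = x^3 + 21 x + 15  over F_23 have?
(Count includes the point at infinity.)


For each x in F_23, count y with y^2 = x^3 + 21 x + 15 mod 23:
  x = 3: RHS = 13, y in [6, 17]  -> 2 point(s)
  x = 4: RHS = 2, y in [5, 18]  -> 2 point(s)
  x = 6: RHS = 12, y in [9, 14]  -> 2 point(s)
  x = 9: RHS = 13, y in [6, 17]  -> 2 point(s)
  x = 10: RHS = 6, y in [11, 12]  -> 2 point(s)
  x = 11: RHS = 13, y in [6, 17]  -> 2 point(s)
  x = 13: RHS = 1, y in [1, 22]  -> 2 point(s)
  x = 15: RHS = 2, y in [5, 18]  -> 2 point(s)
  x = 16: RHS = 8, y in [10, 13]  -> 2 point(s)
  x = 17: RHS = 18, y in [8, 15]  -> 2 point(s)
  x = 22: RHS = 16, y in [4, 19]  -> 2 point(s)
Affine points: 22. Add the point at infinity: total = 23.

#E(F_23) = 23


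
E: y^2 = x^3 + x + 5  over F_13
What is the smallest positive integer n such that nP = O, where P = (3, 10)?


Compute successive multiples of P until we hit O:
  1P = (3, 10)
  2P = (10, 1)
  3P = (12, 9)
  4P = (7, 2)
  5P = (7, 11)
  6P = (12, 4)
  7P = (10, 12)
  8P = (3, 3)
  ... (continuing to 9P)
  9P = O

ord(P) = 9


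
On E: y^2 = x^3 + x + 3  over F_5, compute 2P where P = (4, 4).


k = 2 = 10_2 (binary, LSB first: 01)
Double-and-add from P = (4, 4):
  bit 0 = 0: acc unchanged = O
  bit 1 = 1: acc = O + (1, 0) = (1, 0)

2P = (1, 0)


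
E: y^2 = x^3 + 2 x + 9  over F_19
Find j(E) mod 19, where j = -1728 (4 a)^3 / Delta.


Delta = -16(4 a^3 + 27 b^2) mod 19 = 7
-1728 * (4 a)^3 = -1728 * (4*2)^3 mod 19 = 18
j = 18 * 7^(-1) mod 19 = 8

j = 8 (mod 19)


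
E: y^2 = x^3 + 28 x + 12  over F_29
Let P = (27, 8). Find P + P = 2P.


Doubling: s = (3 x1^2 + a) / (2 y1)
s = (3*27^2 + 28) / (2*8) mod 29 = 17
x3 = s^2 - 2 x1 mod 29 = 17^2 - 2*27 = 3
y3 = s (x1 - x3) - y1 mod 29 = 17 * (27 - 3) - 8 = 23

2P = (3, 23)


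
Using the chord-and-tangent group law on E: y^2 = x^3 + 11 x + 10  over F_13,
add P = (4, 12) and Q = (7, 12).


P != Q, so use the chord formula.
s = (y2 - y1) / (x2 - x1) = (0) / (3) mod 13 = 0
x3 = s^2 - x1 - x2 mod 13 = 0^2 - 4 - 7 = 2
y3 = s (x1 - x3) - y1 mod 13 = 0 * (4 - 2) - 12 = 1

P + Q = (2, 1)


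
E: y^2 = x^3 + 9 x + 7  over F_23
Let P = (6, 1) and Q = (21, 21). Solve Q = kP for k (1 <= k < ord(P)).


Enumerate multiples of P until we hit Q = (21, 21):
  1P = (6, 1)
  2P = (12, 16)
  3P = (17, 6)
  4P = (8, 19)
  5P = (21, 2)
  6P = (5, 19)
  7P = (14, 5)
  8P = (9, 9)
  9P = (10, 19)
  10P = (10, 4)
  11P = (9, 14)
  12P = (14, 18)
  13P = (5, 4)
  14P = (21, 21)
Match found at i = 14.

k = 14


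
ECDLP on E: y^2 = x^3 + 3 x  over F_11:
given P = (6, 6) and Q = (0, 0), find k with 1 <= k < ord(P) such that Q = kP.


Enumerate multiples of P until we hit Q = (0, 0):
  1P = (6, 6)
  2P = (0, 0)
Match found at i = 2.

k = 2


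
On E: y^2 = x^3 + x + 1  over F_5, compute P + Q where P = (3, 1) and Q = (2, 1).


P != Q, so use the chord formula.
s = (y2 - y1) / (x2 - x1) = (0) / (4) mod 5 = 0
x3 = s^2 - x1 - x2 mod 5 = 0^2 - 3 - 2 = 0
y3 = s (x1 - x3) - y1 mod 5 = 0 * (3 - 0) - 1 = 4

P + Q = (0, 4)


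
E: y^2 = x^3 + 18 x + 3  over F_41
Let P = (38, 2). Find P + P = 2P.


Doubling: s = (3 x1^2 + a) / (2 y1)
s = (3*38^2 + 18) / (2*2) mod 41 = 1
x3 = s^2 - 2 x1 mod 41 = 1^2 - 2*38 = 7
y3 = s (x1 - x3) - y1 mod 41 = 1 * (38 - 7) - 2 = 29

2P = (7, 29)


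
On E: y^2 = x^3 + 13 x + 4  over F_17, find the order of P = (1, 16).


Compute successive multiples of P until we hit O:
  1P = (1, 16)
  2P = (11, 13)
  3P = (9, 0)
  4P = (11, 4)
  5P = (1, 1)
  6P = O

ord(P) = 6


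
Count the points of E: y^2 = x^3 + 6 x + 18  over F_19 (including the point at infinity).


For each x in F_19, count y with y^2 = x^3 + 6 x + 18 mod 19:
  x = 1: RHS = 6, y in [5, 14]  -> 2 point(s)
  x = 2: RHS = 0, y in [0]  -> 1 point(s)
  x = 3: RHS = 6, y in [5, 14]  -> 2 point(s)
  x = 4: RHS = 11, y in [7, 12]  -> 2 point(s)
  x = 6: RHS = 4, y in [2, 17]  -> 2 point(s)
  x = 7: RHS = 4, y in [2, 17]  -> 2 point(s)
  x = 11: RHS = 9, y in [3, 16]  -> 2 point(s)
  x = 15: RHS = 6, y in [5, 14]  -> 2 point(s)
  x = 16: RHS = 11, y in [7, 12]  -> 2 point(s)
  x = 17: RHS = 17, y in [6, 13]  -> 2 point(s)
  x = 18: RHS = 11, y in [7, 12]  -> 2 point(s)
Affine points: 21. Add the point at infinity: total = 22.

#E(F_19) = 22


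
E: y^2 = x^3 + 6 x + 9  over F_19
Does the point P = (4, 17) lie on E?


Check whether y^2 = x^3 + 6 x + 9 (mod 19) for (x, y) = (4, 17).
LHS: y^2 = 17^2 mod 19 = 4
RHS: x^3 + 6 x + 9 = 4^3 + 6*4 + 9 mod 19 = 2
LHS != RHS

No, not on the curve


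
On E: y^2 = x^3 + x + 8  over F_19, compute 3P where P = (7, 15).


k = 3 = 11_2 (binary, LSB first: 11)
Double-and-add from P = (7, 15):
  bit 0 = 1: acc = O + (7, 15) = (7, 15)
  bit 1 = 1: acc = (7, 15) + (10, 12) = (3, 0)

3P = (3, 0)


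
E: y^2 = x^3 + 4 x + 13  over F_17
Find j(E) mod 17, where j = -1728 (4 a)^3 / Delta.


Delta = -16(4 a^3 + 27 b^2) mod 17 = 8
-1728 * (4 a)^3 = -1728 * (4*4)^3 mod 17 = 11
j = 11 * 8^(-1) mod 17 = 12

j = 12 (mod 17)


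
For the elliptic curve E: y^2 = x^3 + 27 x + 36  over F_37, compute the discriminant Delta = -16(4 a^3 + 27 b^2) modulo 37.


4 a^3 + 27 b^2 = 4*27^3 + 27*36^2 = 78732 + 34992 = 113724
Delta = -16 * (113724) = -1819584
Delta mod 37 = 2

Delta = 2 (mod 37)


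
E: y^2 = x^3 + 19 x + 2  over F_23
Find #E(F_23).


For each x in F_23, count y with y^2 = x^3 + 19 x + 2 mod 23:
  x = 0: RHS = 2, y in [5, 18]  -> 2 point(s)
  x = 2: RHS = 2, y in [5, 18]  -> 2 point(s)
  x = 4: RHS = 4, y in [2, 21]  -> 2 point(s)
  x = 7: RHS = 18, y in [8, 15]  -> 2 point(s)
  x = 11: RHS = 1, y in [1, 22]  -> 2 point(s)
  x = 12: RHS = 3, y in [7, 16]  -> 2 point(s)
  x = 13: RHS = 8, y in [10, 13]  -> 2 point(s)
  x = 16: RHS = 9, y in [3, 20]  -> 2 point(s)
  x = 18: RHS = 12, y in [9, 14]  -> 2 point(s)
  x = 19: RHS = 0, y in [0]  -> 1 point(s)
  x = 21: RHS = 2, y in [5, 18]  -> 2 point(s)
Affine points: 21. Add the point at infinity: total = 22.

#E(F_23) = 22


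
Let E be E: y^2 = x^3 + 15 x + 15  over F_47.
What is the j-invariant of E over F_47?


Delta = -16(4 a^3 + 27 b^2) mod 47 = 8
-1728 * (4 a)^3 = -1728 * (4*15)^3 mod 47 = 9
j = 9 * 8^(-1) mod 47 = 7

j = 7 (mod 47)


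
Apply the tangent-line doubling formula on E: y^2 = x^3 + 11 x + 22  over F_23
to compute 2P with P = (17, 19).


Doubling: s = (3 x1^2 + a) / (2 y1)
s = (3*17^2 + 11) / (2*19) mod 23 = 11
x3 = s^2 - 2 x1 mod 23 = 11^2 - 2*17 = 18
y3 = s (x1 - x3) - y1 mod 23 = 11 * (17 - 18) - 19 = 16

2P = (18, 16)


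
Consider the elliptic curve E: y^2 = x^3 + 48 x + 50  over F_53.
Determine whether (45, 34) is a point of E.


Check whether y^2 = x^3 + 48 x + 50 (mod 53) for (x, y) = (45, 34).
LHS: y^2 = 34^2 mod 53 = 43
RHS: x^3 + 48 x + 50 = 45^3 + 48*45 + 50 mod 53 = 2
LHS != RHS

No, not on the curve


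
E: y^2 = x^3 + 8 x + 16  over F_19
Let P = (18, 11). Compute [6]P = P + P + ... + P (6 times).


k = 6 = 110_2 (binary, LSB first: 011)
Double-and-add from P = (18, 11):
  bit 0 = 0: acc unchanged = O
  bit 1 = 1: acc = O + (7, 4) = (7, 4)
  bit 2 = 1: acc = (7, 4) + (9, 0) = (7, 15)

6P = (7, 15)


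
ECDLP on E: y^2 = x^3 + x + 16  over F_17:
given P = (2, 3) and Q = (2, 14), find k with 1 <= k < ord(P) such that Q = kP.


Enumerate multiples of P until we hit Q = (2, 14):
  1P = (2, 3)
  2P = (4, 4)
  3P = (7, 3)
  4P = (8, 14)
  5P = (8, 3)
  6P = (7, 14)
  7P = (4, 13)
  8P = (2, 14)
Match found at i = 8.

k = 8


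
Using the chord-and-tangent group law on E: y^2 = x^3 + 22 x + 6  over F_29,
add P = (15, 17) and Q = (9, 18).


P != Q, so use the chord formula.
s = (y2 - y1) / (x2 - x1) = (1) / (23) mod 29 = 24
x3 = s^2 - x1 - x2 mod 29 = 24^2 - 15 - 9 = 1
y3 = s (x1 - x3) - y1 mod 29 = 24 * (15 - 1) - 17 = 0

P + Q = (1, 0)


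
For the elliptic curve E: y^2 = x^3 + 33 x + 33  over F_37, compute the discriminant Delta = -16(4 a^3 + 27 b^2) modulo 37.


4 a^3 + 27 b^2 = 4*33^3 + 27*33^2 = 143748 + 29403 = 173151
Delta = -16 * (173151) = -2770416
Delta mod 37 = 33

Delta = 33 (mod 37)


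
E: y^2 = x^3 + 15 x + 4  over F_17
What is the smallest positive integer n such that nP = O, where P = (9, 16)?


Compute successive multiples of P until we hit O:
  1P = (9, 16)
  2P = (14, 0)
  3P = (9, 1)
  4P = O

ord(P) = 4


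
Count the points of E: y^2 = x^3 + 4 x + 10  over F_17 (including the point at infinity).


For each x in F_17, count y with y^2 = x^3 + 4 x + 10 mod 17:
  x = 1: RHS = 15, y in [7, 10]  -> 2 point(s)
  x = 2: RHS = 9, y in [3, 14]  -> 2 point(s)
  x = 3: RHS = 15, y in [7, 10]  -> 2 point(s)
  x = 5: RHS = 2, y in [6, 11]  -> 2 point(s)
  x = 10: RHS = 13, y in [8, 9]  -> 2 point(s)
  x = 11: RHS = 8, y in [5, 12]  -> 2 point(s)
  x = 12: RHS = 1, y in [1, 16]  -> 2 point(s)
  x = 13: RHS = 15, y in [7, 10]  -> 2 point(s)
Affine points: 16. Add the point at infinity: total = 17.

#E(F_17) = 17


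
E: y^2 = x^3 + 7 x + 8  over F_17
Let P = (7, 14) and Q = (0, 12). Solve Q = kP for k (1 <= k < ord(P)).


Enumerate multiples of P until we hit Q = (0, 12):
  1P = (7, 14)
  2P = (12, 1)
  3P = (0, 12)
Match found at i = 3.

k = 3


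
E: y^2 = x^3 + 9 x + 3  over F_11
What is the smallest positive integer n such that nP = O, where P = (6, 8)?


Compute successive multiples of P until we hit O:
  1P = (6, 8)
  2P = (8, 9)
  3P = (0, 6)
  4P = (10, 9)
  5P = (4, 9)
  6P = (4, 2)
  7P = (10, 2)
  8P = (0, 5)
  ... (continuing to 11P)
  11P = O

ord(P) = 11


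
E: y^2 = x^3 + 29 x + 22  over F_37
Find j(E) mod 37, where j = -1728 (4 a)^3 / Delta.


Delta = -16(4 a^3 + 27 b^2) mod 37 = 22
-1728 * (4 a)^3 = -1728 * (4*29)^3 mod 37 = 6
j = 6 * 22^(-1) mod 37 = 7

j = 7 (mod 37)


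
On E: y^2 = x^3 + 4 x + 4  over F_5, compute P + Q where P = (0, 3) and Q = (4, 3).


P != Q, so use the chord formula.
s = (y2 - y1) / (x2 - x1) = (0) / (4) mod 5 = 0
x3 = s^2 - x1 - x2 mod 5 = 0^2 - 0 - 4 = 1
y3 = s (x1 - x3) - y1 mod 5 = 0 * (0 - 1) - 3 = 2

P + Q = (1, 2)


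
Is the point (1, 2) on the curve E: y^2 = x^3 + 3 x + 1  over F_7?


Check whether y^2 = x^3 + 3 x + 1 (mod 7) for (x, y) = (1, 2).
LHS: y^2 = 2^2 mod 7 = 4
RHS: x^3 + 3 x + 1 = 1^3 + 3*1 + 1 mod 7 = 5
LHS != RHS

No, not on the curve


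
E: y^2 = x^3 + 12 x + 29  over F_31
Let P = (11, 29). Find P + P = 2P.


Doubling: s = (3 x1^2 + a) / (2 y1)
s = (3*11^2 + 12) / (2*29) mod 31 = 7
x3 = s^2 - 2 x1 mod 31 = 7^2 - 2*11 = 27
y3 = s (x1 - x3) - y1 mod 31 = 7 * (11 - 27) - 29 = 14

2P = (27, 14)


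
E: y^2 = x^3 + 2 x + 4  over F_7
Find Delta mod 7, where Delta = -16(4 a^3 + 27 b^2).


4 a^3 + 27 b^2 = 4*2^3 + 27*4^2 = 32 + 432 = 464
Delta = -16 * (464) = -7424
Delta mod 7 = 3

Delta = 3 (mod 7)


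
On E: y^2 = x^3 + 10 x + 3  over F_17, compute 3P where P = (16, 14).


k = 3 = 11_2 (binary, LSB first: 11)
Double-and-add from P = (16, 14):
  bit 0 = 1: acc = O + (16, 14) = (16, 14)
  bit 1 = 1: acc = (16, 14) + (10, 7) = (7, 5)

3P = (7, 5)


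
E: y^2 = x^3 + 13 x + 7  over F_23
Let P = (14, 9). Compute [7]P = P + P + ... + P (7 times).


k = 7 = 111_2 (binary, LSB first: 111)
Double-and-add from P = (14, 9):
  bit 0 = 1: acc = O + (14, 9) = (14, 9)
  bit 1 = 1: acc = (14, 9) + (11, 3) = (2, 15)
  bit 2 = 1: acc = (2, 15) + (13, 2) = (17, 9)

7P = (17, 9)


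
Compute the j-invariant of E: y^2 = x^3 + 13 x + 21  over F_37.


Delta = -16(4 a^3 + 27 b^2) mod 37 = 30
-1728 * (4 a)^3 = -1728 * (4*13)^3 mod 37 = 14
j = 14 * 30^(-1) mod 37 = 35

j = 35 (mod 37)


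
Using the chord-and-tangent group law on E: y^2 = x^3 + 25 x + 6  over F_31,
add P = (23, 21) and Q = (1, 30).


P != Q, so use the chord formula.
s = (y2 - y1) / (x2 - x1) = (9) / (9) mod 31 = 1
x3 = s^2 - x1 - x2 mod 31 = 1^2 - 23 - 1 = 8
y3 = s (x1 - x3) - y1 mod 31 = 1 * (23 - 8) - 21 = 25

P + Q = (8, 25)


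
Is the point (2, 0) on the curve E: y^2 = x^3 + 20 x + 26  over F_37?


Check whether y^2 = x^3 + 20 x + 26 (mod 37) for (x, y) = (2, 0).
LHS: y^2 = 0^2 mod 37 = 0
RHS: x^3 + 20 x + 26 = 2^3 + 20*2 + 26 mod 37 = 0
LHS = RHS

Yes, on the curve


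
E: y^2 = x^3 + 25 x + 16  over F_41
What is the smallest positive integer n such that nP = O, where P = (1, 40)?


Compute successive multiples of P until we hit O:
  1P = (1, 40)
  2P = (30, 38)
  3P = (18, 5)
  4P = (40, 21)
  5P = (39, 9)
  6P = (3, 35)
  7P = (33, 40)
  8P = (7, 1)
  ... (continuing to 51P)
  51P = O

ord(P) = 51


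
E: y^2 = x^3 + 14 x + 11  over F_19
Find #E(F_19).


For each x in F_19, count y with y^2 = x^3 + 14 x + 11 mod 19:
  x = 0: RHS = 11, y in [7, 12]  -> 2 point(s)
  x = 1: RHS = 7, y in [8, 11]  -> 2 point(s)
  x = 2: RHS = 9, y in [3, 16]  -> 2 point(s)
  x = 3: RHS = 4, y in [2, 17]  -> 2 point(s)
  x = 4: RHS = 17, y in [6, 13]  -> 2 point(s)
  x = 5: RHS = 16, y in [4, 15]  -> 2 point(s)
  x = 6: RHS = 7, y in [8, 11]  -> 2 point(s)
  x = 9: RHS = 11, y in [7, 12]  -> 2 point(s)
  x = 10: RHS = 11, y in [7, 12]  -> 2 point(s)
  x = 12: RHS = 7, y in [8, 11]  -> 2 point(s)
  x = 14: RHS = 6, y in [5, 14]  -> 2 point(s)
  x = 15: RHS = 5, y in [9, 10]  -> 2 point(s)
Affine points: 24. Add the point at infinity: total = 25.

#E(F_19) = 25


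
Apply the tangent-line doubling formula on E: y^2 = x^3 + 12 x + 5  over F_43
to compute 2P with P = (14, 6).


Doubling: s = (3 x1^2 + a) / (2 y1)
s = (3*14^2 + 12) / (2*6) mod 43 = 7
x3 = s^2 - 2 x1 mod 43 = 7^2 - 2*14 = 21
y3 = s (x1 - x3) - y1 mod 43 = 7 * (14 - 21) - 6 = 31

2P = (21, 31)


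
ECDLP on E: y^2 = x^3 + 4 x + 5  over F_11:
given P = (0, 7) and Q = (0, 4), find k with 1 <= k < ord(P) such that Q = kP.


Enumerate multiples of P until we hit Q = (0, 4):
  1P = (0, 7)
  2P = (3, 0)
  3P = (0, 4)
Match found at i = 3.

k = 3


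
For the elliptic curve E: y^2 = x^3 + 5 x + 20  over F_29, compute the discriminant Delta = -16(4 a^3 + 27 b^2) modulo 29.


4 a^3 + 27 b^2 = 4*5^3 + 27*20^2 = 500 + 10800 = 11300
Delta = -16 * (11300) = -180800
Delta mod 29 = 15

Delta = 15 (mod 29)


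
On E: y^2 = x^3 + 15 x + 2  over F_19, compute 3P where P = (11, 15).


k = 3 = 11_2 (binary, LSB first: 11)
Double-and-add from P = (11, 15):
  bit 0 = 1: acc = O + (11, 15) = (11, 15)
  bit 1 = 1: acc = (11, 15) + (3, 6) = (3, 13)

3P = (3, 13)


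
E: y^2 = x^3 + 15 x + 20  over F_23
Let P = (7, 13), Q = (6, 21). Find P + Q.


P != Q, so use the chord formula.
s = (y2 - y1) / (x2 - x1) = (8) / (22) mod 23 = 15
x3 = s^2 - x1 - x2 mod 23 = 15^2 - 7 - 6 = 5
y3 = s (x1 - x3) - y1 mod 23 = 15 * (7 - 5) - 13 = 17

P + Q = (5, 17)


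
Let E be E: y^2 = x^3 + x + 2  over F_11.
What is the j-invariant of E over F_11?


Delta = -16(4 a^3 + 27 b^2) mod 11 = 1
-1728 * (4 a)^3 = -1728 * (4*1)^3 mod 11 = 2
j = 2 * 1^(-1) mod 11 = 2

j = 2 (mod 11)


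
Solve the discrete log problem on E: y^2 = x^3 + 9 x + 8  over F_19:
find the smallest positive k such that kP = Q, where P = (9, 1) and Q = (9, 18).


Enumerate multiples of P until we hit Q = (9, 18):
  1P = (9, 1)
  2P = (12, 1)
  3P = (17, 18)
  4P = (18, 6)
  5P = (16, 12)
  6P = (5, 8)
  7P = (14, 3)
  8P = (3, 9)
  9P = (13, 17)
  10P = (13, 2)
  11P = (3, 10)
  12P = (14, 16)
  13P = (5, 11)
  14P = (16, 7)
  15P = (18, 13)
  16P = (17, 1)
  17P = (12, 18)
  18P = (9, 18)
Match found at i = 18.

k = 18


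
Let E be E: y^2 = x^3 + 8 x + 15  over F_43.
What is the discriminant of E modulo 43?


4 a^3 + 27 b^2 = 4*8^3 + 27*15^2 = 2048 + 6075 = 8123
Delta = -16 * (8123) = -129968
Delta mod 43 = 21

Delta = 21 (mod 43)


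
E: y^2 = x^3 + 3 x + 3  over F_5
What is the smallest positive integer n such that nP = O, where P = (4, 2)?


Compute successive multiples of P until we hit O:
  1P = (4, 2)
  2P = (3, 2)
  3P = (3, 3)
  4P = (4, 3)
  5P = O

ord(P) = 5


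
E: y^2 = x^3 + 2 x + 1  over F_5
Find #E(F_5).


For each x in F_5, count y with y^2 = x^3 + 2 x + 1 mod 5:
  x = 0: RHS = 1, y in [1, 4]  -> 2 point(s)
  x = 1: RHS = 4, y in [2, 3]  -> 2 point(s)
  x = 3: RHS = 4, y in [2, 3]  -> 2 point(s)
Affine points: 6. Add the point at infinity: total = 7.

#E(F_5) = 7


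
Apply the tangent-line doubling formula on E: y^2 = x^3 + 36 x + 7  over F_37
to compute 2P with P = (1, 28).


Doubling: s = (3 x1^2 + a) / (2 y1)
s = (3*1^2 + 36) / (2*28) mod 37 = 4
x3 = s^2 - 2 x1 mod 37 = 4^2 - 2*1 = 14
y3 = s (x1 - x3) - y1 mod 37 = 4 * (1 - 14) - 28 = 31

2P = (14, 31)


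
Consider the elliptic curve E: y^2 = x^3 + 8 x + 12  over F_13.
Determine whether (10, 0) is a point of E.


Check whether y^2 = x^3 + 8 x + 12 (mod 13) for (x, y) = (10, 0).
LHS: y^2 = 0^2 mod 13 = 0
RHS: x^3 + 8 x + 12 = 10^3 + 8*10 + 12 mod 13 = 0
LHS = RHS

Yes, on the curve
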